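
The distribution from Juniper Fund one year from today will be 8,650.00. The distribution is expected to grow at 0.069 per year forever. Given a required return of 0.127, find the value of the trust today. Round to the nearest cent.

149137.93

Growing perpetuity: P = D₁ / (r − g) = 8,650.0000 / (0.127 − 0.069) = 149,137.93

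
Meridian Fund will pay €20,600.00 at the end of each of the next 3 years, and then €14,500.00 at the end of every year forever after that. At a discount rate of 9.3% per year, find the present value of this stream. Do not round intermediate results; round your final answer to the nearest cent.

PV of 3-year annuity: €20,600.00 × [1 − (1+0.093)^−3] / 0.093 = 51867.12542
Perpetuity value at year 3: €14,500.00 / 0.093 = 155913.97849
PV of perpetuity: 155913.97849 / (1+0.093)^3 = 119405.56497
Total PV = 51867.12542 + 119405.56497 = 171272.69039

€171272.69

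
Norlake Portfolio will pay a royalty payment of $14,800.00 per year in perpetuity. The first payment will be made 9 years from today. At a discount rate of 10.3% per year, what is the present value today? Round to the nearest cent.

$65587.40

Value at end of year 8: C / r = $14,800.00 / 0.103 = $143,689.3204
Discount to today: PV = $143,689.3204 / (1 + 0.103)^8 = $143,689.3204 / 2.190807 = $65,587.40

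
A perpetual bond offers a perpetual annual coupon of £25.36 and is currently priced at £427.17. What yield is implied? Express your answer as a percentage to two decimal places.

P = C/r ⇒ r = C/P = £25.36/£427.17 = 0.059367

5.94%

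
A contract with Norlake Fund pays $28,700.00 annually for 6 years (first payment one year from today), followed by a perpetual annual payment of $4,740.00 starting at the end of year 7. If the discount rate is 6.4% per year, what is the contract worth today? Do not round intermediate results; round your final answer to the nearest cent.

PV of 6-year annuity: $28,700.00 × [1 − (1+0.064)^−6] / 0.064 = 139370.84276
Perpetuity value at year 6: $4,740.00 / 0.064 = 74062.50000
PV of perpetuity: 74062.50000 / (1+0.064)^6 = 51044.45837
Total PV = 139370.84276 + 51044.45837 = 190415.30113

$190415.30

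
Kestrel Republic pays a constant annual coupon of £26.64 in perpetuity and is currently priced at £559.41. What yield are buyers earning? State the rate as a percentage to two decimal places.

4.76%

P = C/r ⇒ r = C/P = £26.64/£559.41 = 0.047622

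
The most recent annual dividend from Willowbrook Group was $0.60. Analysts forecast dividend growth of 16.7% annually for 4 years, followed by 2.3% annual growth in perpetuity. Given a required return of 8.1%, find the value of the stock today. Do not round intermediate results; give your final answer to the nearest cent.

D_1 = 0.70020
D_2 = 0.81713
D_3 = 0.95359
D_4 = 1.11284
Terminal value at year 4: TV = D_4×(1+g_2)/(r−g_2) = 1.13844/0.058 = 19.62828
P_0 = D_1/(1+r)^1 + D_2/(1+r)^2 + D_3/(1+r)^3 + D_4/(1+r)^4 + TV/(1+r)^4
    = 0.64773 + 0.69926 + 0.75490 + 0.81495 + 14.37406 = 17.29091

$17.29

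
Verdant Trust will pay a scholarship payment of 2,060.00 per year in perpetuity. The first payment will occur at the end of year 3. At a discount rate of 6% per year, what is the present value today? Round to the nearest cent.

30556.54

Value at end of year 2: C / r = 2,060.00 / 0.06 = 34,333.3333
Discount to today: PV = 34,333.3333 / (1 + 0.06)^2 = 34,333.3333 / 1.123600 = 30,556.54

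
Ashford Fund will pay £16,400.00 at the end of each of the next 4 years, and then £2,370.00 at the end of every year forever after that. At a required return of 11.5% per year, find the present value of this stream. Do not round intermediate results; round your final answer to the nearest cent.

PV of 4-year annuity: £16,400.00 × [1 − (1+0.115)^−4] / 0.115 = 50341.66631
Perpetuity value at year 4: £2,370.00 / 0.115 = 20608.69565
PV of perpetuity: 20608.69565 / (1+0.115)^4 = 13333.71095
Total PV = 50341.66631 + 13333.71095 = 63675.37726

£63675.38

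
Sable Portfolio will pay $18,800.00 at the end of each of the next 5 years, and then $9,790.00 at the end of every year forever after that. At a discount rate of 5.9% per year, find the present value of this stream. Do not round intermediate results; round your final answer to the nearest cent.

$203989.07

PV of 5-year annuity: $18,800.00 × [1 − (1+0.059)^−5] / 0.059 = 79408.34067
Perpetuity value at year 5: $9,790.00 / 0.059 = 165932.20339
PV of perpetuity: 165932.20339 / (1+0.059)^5 = 124580.73237
Total PV = 79408.34067 + 124580.73237 = 203989.07304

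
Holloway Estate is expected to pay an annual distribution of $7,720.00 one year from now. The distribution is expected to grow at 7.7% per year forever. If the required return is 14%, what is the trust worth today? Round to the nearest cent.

$122539.68

Growing perpetuity: P = D₁ / (r − g) = $7,720.0000 / (0.14 − 0.077) = $122,539.68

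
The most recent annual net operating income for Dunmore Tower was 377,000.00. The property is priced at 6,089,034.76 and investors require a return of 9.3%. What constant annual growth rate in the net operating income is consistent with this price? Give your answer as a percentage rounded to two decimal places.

2.93%

P = D₀(1+g)/(r−g) ⇒ P(r−g) = D₀(1+g) ⇒ g(P+D₀) = P·r − D₀
g = (P·r − D₀)/(P + D₀) = (6,089,034.76×0.093 − 377,000.00) / (6,089,034.76 + 377,000.00) = 0.029273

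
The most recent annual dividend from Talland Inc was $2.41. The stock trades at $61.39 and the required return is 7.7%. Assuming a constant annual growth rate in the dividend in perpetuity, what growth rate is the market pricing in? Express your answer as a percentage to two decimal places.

3.63%

P = D₀(1+g)/(r−g) ⇒ P(r−g) = D₀(1+g) ⇒ g(P+D₀) = P·r − D₀
g = (P·r − D₀)/(P + D₀) = ($61.39×0.077 − $2.41) / ($61.39 + $2.41) = 0.036317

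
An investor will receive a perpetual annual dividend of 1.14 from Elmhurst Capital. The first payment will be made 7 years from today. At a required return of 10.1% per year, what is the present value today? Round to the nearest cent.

6.34

Value at end of year 6: C / r = 1.14 / 0.101 = 11.2871
Discount to today: PV = 11.2871 / (1 + 0.101)^6 = 11.2871 / 1.781246 = 6.34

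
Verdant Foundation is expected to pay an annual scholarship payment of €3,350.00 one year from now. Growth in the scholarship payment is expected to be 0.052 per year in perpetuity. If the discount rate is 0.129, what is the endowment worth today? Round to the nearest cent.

€43506.49

Growing perpetuity: P = D₁ / (r − g) = €3,350.0000 / (0.129 − 0.052) = €43,506.49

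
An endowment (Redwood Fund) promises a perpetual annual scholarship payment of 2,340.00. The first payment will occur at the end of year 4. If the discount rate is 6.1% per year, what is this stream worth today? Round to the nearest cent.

32117.36

Value at end of year 3: C / r = 2,340.00 / 0.061 = 38,360.6557
Discount to today: PV = 38,360.6557 / (1 + 0.061)^3 = 38,360.6557 / 1.194390 = 32,117.36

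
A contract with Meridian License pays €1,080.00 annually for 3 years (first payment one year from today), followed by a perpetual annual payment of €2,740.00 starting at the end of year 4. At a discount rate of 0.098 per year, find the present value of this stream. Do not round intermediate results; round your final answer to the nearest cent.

€23816.43

PV of 3-year annuity: €1,080.00 × [1 − (1+0.098)^−3] / 0.098 = 2695.28515
Perpetuity value at year 3: €2,740.00 / 0.098 = 27959.18367
PV of perpetuity: 27959.18367 / (1+0.098)^3 = 21121.14542
Total PV = 2695.28515 + 21121.14542 = 23816.43057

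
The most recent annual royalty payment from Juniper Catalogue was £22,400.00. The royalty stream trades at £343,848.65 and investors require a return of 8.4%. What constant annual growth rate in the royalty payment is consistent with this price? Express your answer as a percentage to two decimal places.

1.77%

P = D₀(1+g)/(r−g) ⇒ P(r−g) = D₀(1+g) ⇒ g(P+D₀) = P·r − D₀
g = (P·r − D₀)/(P + D₀) = (£343,848.65×0.084 − £22,400.00) / (£343,848.65 + £22,400.00) = 0.017702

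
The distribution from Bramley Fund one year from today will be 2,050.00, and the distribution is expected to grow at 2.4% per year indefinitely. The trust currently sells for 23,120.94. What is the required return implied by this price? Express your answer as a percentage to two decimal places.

11.27%

P = D₁/(r − g) ⇒ r = D₁/P + g = 2,050.0000/23,120.94 + 0.024 = 0.088664 + 0.024 = 0.112664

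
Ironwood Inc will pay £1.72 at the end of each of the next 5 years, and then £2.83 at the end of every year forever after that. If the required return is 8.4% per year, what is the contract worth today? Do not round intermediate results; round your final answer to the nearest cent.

PV of 5-year annuity: £1.72 × [1 − (1+0.084)^−5] / 0.084 = 6.79567
Perpetuity value at year 5: £2.83 / 0.084 = 33.69048
PV of perpetuity: 33.69048 / (1+0.084)^5 = 22.50924
Total PV = 6.79567 + 22.50924 = 29.30490

£29.30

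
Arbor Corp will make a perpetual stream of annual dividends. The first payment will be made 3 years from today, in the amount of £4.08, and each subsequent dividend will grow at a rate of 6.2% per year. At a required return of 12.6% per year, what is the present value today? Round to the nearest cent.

£50.28

Value at end of year 2: C₁ / (r − g) = £4.08 / (0.126 − 0.062) = £63.7500
Discount to today: PV = £63.7500 / (1 + 0.126)^2 = £63.7500 / 1.267876 = £50.28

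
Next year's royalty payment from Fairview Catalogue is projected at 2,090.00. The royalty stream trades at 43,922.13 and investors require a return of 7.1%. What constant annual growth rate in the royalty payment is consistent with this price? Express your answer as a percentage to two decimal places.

2.34%

P = D₁/(r−g) ⇒ g = r − D₁/P = 0.071 − 2,090.00/43,922.13 = 0.023416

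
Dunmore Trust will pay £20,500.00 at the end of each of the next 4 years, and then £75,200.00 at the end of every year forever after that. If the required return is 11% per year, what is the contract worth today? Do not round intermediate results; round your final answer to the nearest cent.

£513932.58

PV of 4-year annuity: £20,500.00 × [1 − (1+0.11)^−4] / 0.11 = 63600.13664
Perpetuity value at year 4: £75,200.00 / 0.11 = 683636.36364
PV of perpetuity: 683636.36364 / (1+0.11)^4 = 450332.44778
Total PV = 63600.13664 + 450332.44778 = 513932.58442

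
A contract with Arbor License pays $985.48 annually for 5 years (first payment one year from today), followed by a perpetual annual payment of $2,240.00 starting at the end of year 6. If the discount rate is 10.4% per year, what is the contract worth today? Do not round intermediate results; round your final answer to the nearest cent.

$16831.04

PV of 5-year annuity: $985.48 × [1 − (1+0.104)^−5] / 0.104 = 3697.88137
Perpetuity value at year 5: $2,240.00 / 0.104 = 21538.46154
PV of perpetuity: 21538.46154 / (1+0.104)^5 = 13133.16232
Total PV = 3697.88137 + 13133.16232 = 16831.04369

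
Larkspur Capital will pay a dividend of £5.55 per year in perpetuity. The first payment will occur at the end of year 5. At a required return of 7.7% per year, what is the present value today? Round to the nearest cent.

£53.57

Value at end of year 4: C / r = £5.55 / 0.077 = £72.0779
Discount to today: PV = £72.0779 / (1 + 0.077)^4 = £72.0779 / 1.345435 = £53.57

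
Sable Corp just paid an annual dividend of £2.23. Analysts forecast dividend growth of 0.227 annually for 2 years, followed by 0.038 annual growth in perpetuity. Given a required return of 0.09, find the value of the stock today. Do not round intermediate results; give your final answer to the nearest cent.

£61.74

D_1 = 2.73621
D_2 = 3.35733
Terminal value at year 2: TV = D_2×(1+g_2)/(r−g_2) = 3.48491/0.052 = 67.01747
P_0 = D_1/(1+r)^1 + D_2/(1+r)^2 + TV/(1+r)^2
    = 2.51028 + 2.82580 + 56.40726 = 61.74334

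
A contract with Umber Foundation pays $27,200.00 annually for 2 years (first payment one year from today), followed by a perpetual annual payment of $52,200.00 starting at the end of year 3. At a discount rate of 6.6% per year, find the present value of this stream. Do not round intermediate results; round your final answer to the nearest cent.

PV of 2-year annuity: $27,200.00 × [1 − (1+0.066)^−2] / 0.066 = 49452.10832
Perpetuity value at year 2: $52,200.00 / 0.066 = 790909.09091
PV of perpetuity: 790909.09091 / (1+0.066)^2 = 696004.67715
Total PV = 49452.10832 + 696004.67715 = 745456.78547

$745456.79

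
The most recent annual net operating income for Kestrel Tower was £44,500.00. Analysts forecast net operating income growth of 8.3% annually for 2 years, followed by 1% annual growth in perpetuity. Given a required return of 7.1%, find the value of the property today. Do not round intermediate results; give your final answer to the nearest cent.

£843908.16

D_1 = 48193.50000
D_2 = 52193.56050
Terminal value at year 2: TV = D_2×(1+g_2)/(r−g_2) = 52715.49610/0.061 = 864188.46074
P_0 = D_1/(1+r)^1 + D_2/(1+r)^2 + TV/(1+r)^2
    = 44998.59944 + 45502.78543 + 753406.77512 = 843908.15999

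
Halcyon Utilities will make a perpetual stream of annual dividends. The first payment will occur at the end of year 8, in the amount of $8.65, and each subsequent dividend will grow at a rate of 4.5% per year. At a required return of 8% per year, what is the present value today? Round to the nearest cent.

$144.21

Value at end of year 7: C₁ / (r − g) = $8.65 / (0.08 − 0.045) = $247.1429
Discount to today: PV = $247.1429 / (1 + 0.08)^7 = $247.1429 / 1.713824 = $144.21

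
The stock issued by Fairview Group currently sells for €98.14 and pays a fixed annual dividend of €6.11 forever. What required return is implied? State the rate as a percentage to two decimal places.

P = C/r ⇒ r = C/P = €6.11/€98.14 = 0.062258

6.23%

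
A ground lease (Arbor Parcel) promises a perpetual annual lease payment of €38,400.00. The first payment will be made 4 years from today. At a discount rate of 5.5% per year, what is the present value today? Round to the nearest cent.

€594581.18

Value at end of year 3: C / r = €38,400.00 / 0.055 = €698,181.8182
Discount to today: PV = €698,181.8182 / (1 + 0.055)^3 = €698,181.8182 / 1.174241 = €594,581.18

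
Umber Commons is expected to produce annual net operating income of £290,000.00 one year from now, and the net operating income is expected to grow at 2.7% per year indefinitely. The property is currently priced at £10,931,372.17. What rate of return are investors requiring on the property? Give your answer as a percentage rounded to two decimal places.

P = D₁/(r − g) ⇒ r = D₁/P + g = £290,000.0000/£10,931,372.17 + 0.027 = 0.026529 + 0.027 = 0.053529

5.35%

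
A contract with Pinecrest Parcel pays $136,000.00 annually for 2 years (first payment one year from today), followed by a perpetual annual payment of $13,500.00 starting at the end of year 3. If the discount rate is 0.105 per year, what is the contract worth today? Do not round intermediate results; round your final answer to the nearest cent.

PV of 2-year annuity: $136,000.00 × [1 − (1+0.105)^−2] / 0.105 = 234458.75392
Perpetuity value at year 2: $13,500.00 / 0.105 = 128571.42857
PV of perpetuity: 128571.42857 / (1+0.105)^2 = 105297.94932
Total PV = 234458.75392 + 105297.94932 = 339756.70324

$339756.70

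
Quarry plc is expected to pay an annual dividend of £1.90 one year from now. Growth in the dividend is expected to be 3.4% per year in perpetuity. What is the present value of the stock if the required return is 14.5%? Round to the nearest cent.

Growing perpetuity: P = D₁ / (r − g) = £1.9000 / (0.145 − 0.034) = £17.12

£17.12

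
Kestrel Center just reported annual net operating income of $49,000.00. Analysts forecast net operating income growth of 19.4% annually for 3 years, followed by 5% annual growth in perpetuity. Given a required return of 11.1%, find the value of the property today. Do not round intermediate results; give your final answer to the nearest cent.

D_1 = 58506.00000
D_2 = 69856.16400
D_3 = 83408.25982
Terminal value at year 3: TV = D_3×(1+g_2)/(r−g_2) = 87578.67281/0.061 = 1435715.94765
P_0 = D_1/(1+r)^1 + D_2/(1+r)^2 + D_3/(1+r)^3 + TV/(1+r)^3
    = 52660.66607 + 56594.81124 + 60822.86644 + 1046950.97973 = 1217029.32347

$1217029.32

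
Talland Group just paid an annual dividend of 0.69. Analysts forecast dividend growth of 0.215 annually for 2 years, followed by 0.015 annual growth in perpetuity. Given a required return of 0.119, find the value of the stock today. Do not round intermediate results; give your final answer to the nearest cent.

9.50

D_1 = 0.83835
D_2 = 1.01860
Terminal value at year 2: TV = D_2×(1+g_2)/(r−g_2) = 1.03387/0.104 = 9.94110
P_0 = D_1/(1+r)^1 + D_2/(1+r)^2 + TV/(1+r)^2
    = 0.74920 + 0.81347 + 7.93915 = 9.50182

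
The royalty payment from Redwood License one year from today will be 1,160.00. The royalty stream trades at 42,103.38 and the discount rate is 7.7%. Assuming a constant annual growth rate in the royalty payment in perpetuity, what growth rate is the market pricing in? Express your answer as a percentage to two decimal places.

P = D₁/(r−g) ⇒ g = r − D₁/P = 0.077 − 1,160.00/42,103.38 = 0.049449

4.94%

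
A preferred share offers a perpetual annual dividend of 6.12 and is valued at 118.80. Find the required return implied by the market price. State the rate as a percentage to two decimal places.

P = C/r ⇒ r = C/P = 6.12/118.80 = 0.051515

5.15%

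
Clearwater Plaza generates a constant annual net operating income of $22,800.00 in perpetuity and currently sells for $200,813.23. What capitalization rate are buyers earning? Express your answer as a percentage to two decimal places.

11.35%

P = C/r ⇒ r = C/P = $22,800.00/$200,813.23 = 0.113538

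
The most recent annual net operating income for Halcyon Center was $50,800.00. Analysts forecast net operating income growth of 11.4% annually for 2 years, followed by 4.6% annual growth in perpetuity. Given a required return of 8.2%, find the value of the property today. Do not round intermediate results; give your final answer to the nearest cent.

D_1 = 56591.20000
D_2 = 63042.59680
Terminal value at year 2: TV = D_2×(1+g_2)/(r−g_2) = 65942.55625/0.036 = 1831737.67369
P_0 = D_1/(1+r)^1 + D_2/(1+r)^2 + TV/(1+r)^2
    = 52302.40296 + 53849.23927 + 1564619.56335 = 1670771.20559

$1670771.21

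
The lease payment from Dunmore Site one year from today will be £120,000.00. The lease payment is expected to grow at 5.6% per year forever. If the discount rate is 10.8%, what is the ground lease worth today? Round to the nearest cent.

£2307692.31

Growing perpetuity: P = D₁ / (r − g) = £120,000.0000 / (0.108 − 0.056) = £2,307,692.31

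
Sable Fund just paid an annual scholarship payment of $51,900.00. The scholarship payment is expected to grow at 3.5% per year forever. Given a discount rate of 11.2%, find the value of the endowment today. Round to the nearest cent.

D₁ = D₀ × (1 + g) = $51,900.00 × 1.035 = $53,716.5000
Growing perpetuity: P = D₁ / (r − g) = $53,716.5000 / (0.112 − 0.035) = $697,616.88

$697616.88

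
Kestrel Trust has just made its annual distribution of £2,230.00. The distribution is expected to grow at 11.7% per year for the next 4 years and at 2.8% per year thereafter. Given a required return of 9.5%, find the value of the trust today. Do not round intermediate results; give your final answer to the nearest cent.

£46426.38

D_1 = 2490.91000
D_2 = 2782.34647
D_3 = 3107.88101
D_4 = 3471.50308
Terminal value at year 4: TV = D_4×(1+g_2)/(r−g_2) = 3568.70517/0.067 = 53264.25629
P_0 = D_1/(1+r)^1 + D_2/(1+r)^2 + D_3/(1+r)^3 + D_4/(1+r)^4 + TV/(1+r)^4
    = 2274.80365 + 2320.50747 + 2367.12954 + 2414.68831 + 37049.24743 = 46426.37640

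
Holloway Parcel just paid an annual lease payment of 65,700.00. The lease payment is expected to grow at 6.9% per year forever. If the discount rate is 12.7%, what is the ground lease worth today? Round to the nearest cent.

1210918.97

D₁ = D₀ × (1 + g) = 65,700.00 × 1.069 = 70,233.3000
Growing perpetuity: P = D₁ / (r − g) = 70,233.3000 / (0.127 − 0.069) = 1,210,918.97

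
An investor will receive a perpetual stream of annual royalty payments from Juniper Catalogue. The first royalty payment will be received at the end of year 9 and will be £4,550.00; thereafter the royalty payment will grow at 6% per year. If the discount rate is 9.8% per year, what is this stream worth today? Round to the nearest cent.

£56677.29

Value at end of year 8: C₁ / (r − g) = £4,550.00 / (0.098 − 0.06) = £119,736.8421
Discount to today: PV = £119,736.8421 / (1 + 0.098)^8 = £119,736.8421 / 2.112607 = £56,677.29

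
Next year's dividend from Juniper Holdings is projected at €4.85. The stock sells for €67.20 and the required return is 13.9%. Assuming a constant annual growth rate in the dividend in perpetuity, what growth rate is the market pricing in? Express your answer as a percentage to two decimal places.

P = D₁/(r−g) ⇒ g = r − D₁/P = 0.139 − €4.85/€67.20 = 0.066827

6.68%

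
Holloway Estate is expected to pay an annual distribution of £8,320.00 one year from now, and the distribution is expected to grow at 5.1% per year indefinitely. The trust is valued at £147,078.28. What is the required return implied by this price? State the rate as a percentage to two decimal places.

10.76%

P = D₁/(r − g) ⇒ r = D₁/P + g = £8,320.0000/£147,078.28 + 0.051 = 0.056569 + 0.051 = 0.107569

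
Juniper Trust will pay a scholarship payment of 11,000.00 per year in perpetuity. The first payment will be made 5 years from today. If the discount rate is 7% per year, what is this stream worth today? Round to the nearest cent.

119883.53

Value at end of year 4: C / r = 11,000.00 / 0.07 = 157,142.8571
Discount to today: PV = 157,142.8571 / (1 + 0.07)^4 = 157,142.8571 / 1.310796 = 119,883.53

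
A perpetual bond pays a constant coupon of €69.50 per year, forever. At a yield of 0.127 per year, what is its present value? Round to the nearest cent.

€547.24

Level perpetuity: PV = C / r = €69.50 / 0.127 = €547.24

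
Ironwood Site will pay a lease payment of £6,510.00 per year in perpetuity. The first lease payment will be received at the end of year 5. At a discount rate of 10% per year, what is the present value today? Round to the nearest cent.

£44464.18

Value at end of year 4: C / r = £6,510.00 / 0.1 = £65,100.0000
Discount to today: PV = £65,100.0000 / (1 + 0.1)^4 = £65,100.0000 / 1.464100 = £44,464.18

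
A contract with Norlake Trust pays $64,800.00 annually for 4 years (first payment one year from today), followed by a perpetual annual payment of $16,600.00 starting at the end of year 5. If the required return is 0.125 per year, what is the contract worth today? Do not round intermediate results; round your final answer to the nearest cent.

PV of 4-year annuity: $64,800.00 × [1 − (1+0.125)^−4] / 0.125 = 194765.43210
Perpetuity value at year 4: $16,600.00 / 0.125 = 132800.00000
PV of perpetuity: 132800.00000 / (1+0.125)^4 = 82906.38622
Total PV = 194765.43210 + 82906.38622 = 277671.81832

$277671.82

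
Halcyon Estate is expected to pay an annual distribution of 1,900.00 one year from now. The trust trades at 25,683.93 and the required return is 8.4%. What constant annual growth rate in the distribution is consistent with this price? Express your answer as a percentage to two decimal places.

P = D₁/(r−g) ⇒ g = r − D₁/P = 0.084 − 1,900.00/25,683.93 = 0.010024

1.00%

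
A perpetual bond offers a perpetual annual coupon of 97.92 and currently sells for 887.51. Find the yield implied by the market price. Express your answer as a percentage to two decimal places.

P = C/r ⇒ r = C/P = 97.92/887.51 = 0.110331

11.03%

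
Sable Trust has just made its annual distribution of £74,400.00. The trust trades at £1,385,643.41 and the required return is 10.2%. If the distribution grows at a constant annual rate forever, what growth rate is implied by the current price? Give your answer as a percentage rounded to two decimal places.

P = D₀(1+g)/(r−g) ⇒ P(r−g) = D₀(1+g) ⇒ g(P+D₀) = P·r − D₀
g = (P·r − D₀)/(P + D₀) = (£1,385,643.41×0.102 − £74,400.00) / (£1,385,643.41 + £74,400.00) = 0.045845

4.58%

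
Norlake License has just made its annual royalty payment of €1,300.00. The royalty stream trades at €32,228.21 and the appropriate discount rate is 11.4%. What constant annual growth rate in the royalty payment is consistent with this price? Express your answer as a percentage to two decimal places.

7.08%

P = D₀(1+g)/(r−g) ⇒ P(r−g) = D₀(1+g) ⇒ g(P+D₀) = P·r − D₀
g = (P·r − D₀)/(P + D₀) = (€32,228.21×0.114 − €1,300.00) / (€32,228.21 + €1,300.00) = 0.070807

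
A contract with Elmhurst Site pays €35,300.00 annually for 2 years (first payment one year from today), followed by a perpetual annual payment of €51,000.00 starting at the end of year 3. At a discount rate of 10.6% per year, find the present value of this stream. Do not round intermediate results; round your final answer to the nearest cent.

€454101.97

PV of 2-year annuity: €35,300.00 × [1 − (1+0.106)^−2] / 0.106 = 60774.69924
Perpetuity value at year 2: €51,000.00 / 0.106 = 481132.07547
PV of perpetuity: 481132.07547 / (1+0.106)^2 = 393327.26920
Total PV = 60774.69924 + 393327.26920 = 454101.96844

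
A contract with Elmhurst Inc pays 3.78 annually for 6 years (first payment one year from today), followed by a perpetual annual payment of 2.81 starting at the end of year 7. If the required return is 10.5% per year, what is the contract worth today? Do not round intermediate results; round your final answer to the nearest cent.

PV of 6-year annuity: 3.78 × [1 − (1+0.105)^−6] / 0.105 = 16.22444
Perpetuity value at year 6: 2.81 / 0.105 = 26.76190
PV of perpetuity: 26.76190 / (1+0.105)^6 = 14.70088
Total PV = 16.22444 + 14.70088 = 30.92532

30.93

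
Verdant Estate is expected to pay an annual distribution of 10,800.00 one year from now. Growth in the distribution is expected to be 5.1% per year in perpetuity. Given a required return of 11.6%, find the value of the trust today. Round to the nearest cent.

Growing perpetuity: P = D₁ / (r − g) = 10,800.0000 / (0.116 − 0.051) = 166,153.85

166153.85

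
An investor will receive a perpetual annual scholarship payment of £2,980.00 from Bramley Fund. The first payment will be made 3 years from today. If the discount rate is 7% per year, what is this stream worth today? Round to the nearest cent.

Value at end of year 2: C / r = £2,980.00 / 0.07 = £42,571.4286
Discount to today: PV = £42,571.4286 / (1 + 0.07)^2 = £42,571.4286 / 1.144900 = £37,183.53

£37183.53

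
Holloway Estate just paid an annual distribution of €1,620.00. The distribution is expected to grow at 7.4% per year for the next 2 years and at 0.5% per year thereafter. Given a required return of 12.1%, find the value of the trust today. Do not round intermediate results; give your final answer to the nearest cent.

D_1 = 1739.88000
D_2 = 1868.63112
Terminal value at year 2: TV = D_2×(1+g_2)/(r−g_2) = 1877.97428/0.116 = 16189.43341
P_0 = D_1/(1+r)^1 + D_2/(1+r)^2 + TV/(1+r)^2
    = 1552.07850 + 1487.00474 + 12883.10139 = 15922.18463

€15922.18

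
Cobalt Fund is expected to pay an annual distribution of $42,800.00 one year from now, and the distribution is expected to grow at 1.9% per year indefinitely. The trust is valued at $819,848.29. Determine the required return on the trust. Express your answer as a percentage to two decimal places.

7.12%

P = D₁/(r − g) ⇒ r = D₁/P + g = $42,800.0000/$819,848.29 + 0.019 = 0.052205 + 0.019 = 0.071205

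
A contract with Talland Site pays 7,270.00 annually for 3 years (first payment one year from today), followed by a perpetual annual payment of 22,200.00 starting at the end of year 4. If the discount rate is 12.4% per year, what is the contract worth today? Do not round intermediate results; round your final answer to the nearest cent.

143417.97

PV of 3-year annuity: 7,270.00 × [1 − (1+0.124)^−3] / 0.124 = 17341.98808
Perpetuity value at year 3: 22,200.00 / 0.124 = 179032.25806
PV of perpetuity: 179032.25806 / (1+0.124)^3 = 126075.98085
Total PV = 17341.98808 + 126075.98085 = 143417.96893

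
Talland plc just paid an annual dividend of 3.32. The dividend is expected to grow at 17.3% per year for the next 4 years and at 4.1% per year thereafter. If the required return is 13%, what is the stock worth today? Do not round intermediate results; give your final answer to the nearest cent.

59.68

D_1 = 3.89436
D_2 = 4.56808
D_3 = 5.35836
D_4 = 6.28536
Terminal value at year 4: TV = D_4×(1+g_2)/(r−g_2) = 6.54306/0.089 = 73.51752
P_0 = D_1/(1+r)^1 + D_2/(1+r)^2 + D_3/(1+r)^3 + D_4/(1+r)^4 + TV/(1+r)^4
    = 3.44634 + 3.57748 + 3.71361 + 3.85493 + 45.08967 = 59.68203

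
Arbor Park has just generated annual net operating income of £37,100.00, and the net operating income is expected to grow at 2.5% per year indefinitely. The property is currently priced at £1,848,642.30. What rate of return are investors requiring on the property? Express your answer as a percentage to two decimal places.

D₁ = £37,100.00 × 1.025 = £38,027.5000
P = D₁/(r − g) ⇒ r = D₁/P + g = £38,027.5000/£1,848,642.30 + 0.025 = 0.020571 + 0.025 = 0.045571

4.56%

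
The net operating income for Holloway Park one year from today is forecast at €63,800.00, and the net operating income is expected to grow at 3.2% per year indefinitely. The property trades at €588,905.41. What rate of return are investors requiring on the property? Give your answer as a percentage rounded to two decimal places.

14.03%

P = D₁/(r − g) ⇒ r = D₁/P + g = €63,800.0000/€588,905.41 + 0.032 = 0.108337 + 0.032 = 0.140337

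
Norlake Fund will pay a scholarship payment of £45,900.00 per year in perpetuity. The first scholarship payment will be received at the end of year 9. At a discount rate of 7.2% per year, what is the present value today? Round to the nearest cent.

Value at end of year 8: C / r = £45,900.00 / 0.072 = £637,500.0000
Discount to today: PV = £637,500.0000 / (1 + 0.072)^8 = £637,500.0000 / 1.744047 = £365,529.06

£365529.06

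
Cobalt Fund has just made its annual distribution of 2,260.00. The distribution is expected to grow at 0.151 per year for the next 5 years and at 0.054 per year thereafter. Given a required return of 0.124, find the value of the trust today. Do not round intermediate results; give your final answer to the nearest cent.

D_1 = 2601.26000
D_2 = 2994.05026
D_3 = 3446.15185
D_4 = 3966.52078
D_5 = 4565.46542
Terminal value at year 5: TV = D_5×(1+g_2)/(r−g_2) = 4812.00055/0.07 = 68742.86498
P_0 = D_1/(1+r)^1 + D_2/(1+r)^2 + D_3/(1+r)^3 + D_4/(1+r)^4 + D_5/(1+r)^5 + TV/(1+r)^5
    = 2314.28826 + 2369.88059 + 2426.80833 + 2485.10354 + 2544.79909 + 38317.40347 = 50458.28328

50458.28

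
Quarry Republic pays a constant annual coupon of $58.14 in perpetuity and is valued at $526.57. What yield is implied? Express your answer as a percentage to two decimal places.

P = C/r ⇒ r = C/P = $58.14/$526.57 = 0.110413

11.04%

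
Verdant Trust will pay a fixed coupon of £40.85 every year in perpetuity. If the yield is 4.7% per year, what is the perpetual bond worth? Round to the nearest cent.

£869.15

Level perpetuity: PV = C / r = £40.85 / 0.047 = £869.15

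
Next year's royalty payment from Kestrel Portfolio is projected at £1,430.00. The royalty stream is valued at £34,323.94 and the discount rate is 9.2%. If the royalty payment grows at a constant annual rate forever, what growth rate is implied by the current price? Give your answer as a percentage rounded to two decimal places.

P = D₁/(r−g) ⇒ g = r − D₁/P = 0.092 − £1,430.00/£34,323.94 = 0.050338

5.03%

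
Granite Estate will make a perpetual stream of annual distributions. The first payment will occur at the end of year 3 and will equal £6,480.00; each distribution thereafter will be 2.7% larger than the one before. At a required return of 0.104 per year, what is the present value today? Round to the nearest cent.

£69047.21

Value at end of year 2: C₁ / (r − g) = £6,480.00 / (0.104 − 0.027) = £84,155.8442
Discount to today: PV = £84,155.8442 / (1 + 0.104)^2 = £84,155.8442 / 1.218816 = £69,047.21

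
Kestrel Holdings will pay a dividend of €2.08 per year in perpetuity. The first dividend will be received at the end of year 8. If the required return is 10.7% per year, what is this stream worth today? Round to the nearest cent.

€9.54

Value at end of year 7: C / r = €2.08 / 0.107 = €19.4393
Discount to today: PV = €19.4393 / (1 + 0.107)^7 = €19.4393 / 2.037198 = €9.54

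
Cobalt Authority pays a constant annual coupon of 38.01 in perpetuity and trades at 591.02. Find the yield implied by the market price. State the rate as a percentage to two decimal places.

P = C/r ⇒ r = C/P = 38.01/591.02 = 0.064313

6.43%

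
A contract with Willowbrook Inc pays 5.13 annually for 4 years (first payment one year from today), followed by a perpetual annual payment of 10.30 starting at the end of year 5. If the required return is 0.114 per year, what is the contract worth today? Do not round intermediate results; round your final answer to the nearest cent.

74.45

PV of 4-year annuity: 5.13 × [1 − (1+0.114)^−4] / 0.114 = 15.78057
Perpetuity value at year 4: 10.30 / 0.114 = 90.35088
PV of perpetuity: 90.35088 / (1+0.114)^4 = 58.66669
Total PV = 15.78057 + 58.66669 = 74.44726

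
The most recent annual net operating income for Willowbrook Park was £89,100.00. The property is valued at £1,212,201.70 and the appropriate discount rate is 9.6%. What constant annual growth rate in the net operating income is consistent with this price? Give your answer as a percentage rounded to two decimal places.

2.10%

P = D₀(1+g)/(r−g) ⇒ P(r−g) = D₀(1+g) ⇒ g(P+D₀) = P·r − D₀
g = (P·r − D₀)/(P + D₀) = (£1,212,201.70×0.096 − £89,100.00) / (£1,212,201.70 + £89,100.00) = 0.020957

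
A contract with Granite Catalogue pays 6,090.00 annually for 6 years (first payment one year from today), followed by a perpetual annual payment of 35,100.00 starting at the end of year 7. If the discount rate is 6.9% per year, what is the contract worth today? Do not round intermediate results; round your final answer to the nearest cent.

369990.42

PV of 6-year annuity: 6,090.00 × [1 − (1+0.069)^−6] / 0.069 = 29118.05743
Perpetuity value at year 6: 35,100.00 / 0.069 = 508695.65217
PV of perpetuity: 508695.65217 / (1+0.069)^6 = 340872.36554
Total PV = 29118.05743 + 340872.36554 = 369990.42296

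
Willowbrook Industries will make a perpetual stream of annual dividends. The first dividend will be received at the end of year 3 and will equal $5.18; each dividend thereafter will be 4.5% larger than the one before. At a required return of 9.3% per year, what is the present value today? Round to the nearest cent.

$90.33

Value at end of year 2: C₁ / (r − g) = $5.18 / (0.093 − 0.045) = $107.9167
Discount to today: PV = $107.9167 / (1 + 0.093)^2 = $107.9167 / 1.194649 = $90.33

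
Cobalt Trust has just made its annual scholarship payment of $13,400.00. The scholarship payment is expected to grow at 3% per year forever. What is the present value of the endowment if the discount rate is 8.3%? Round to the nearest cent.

D₁ = D₀ × (1 + g) = $13,400.00 × 1.03 = $13,802.0000
Growing perpetuity: P = D₁ / (r − g) = $13,802.0000 / (0.083 − 0.03) = $260,415.09

$260415.09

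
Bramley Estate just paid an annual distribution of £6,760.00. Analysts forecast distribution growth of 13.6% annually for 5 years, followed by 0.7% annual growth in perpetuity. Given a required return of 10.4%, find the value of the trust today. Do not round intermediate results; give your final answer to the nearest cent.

£117811.53

D_1 = 7679.36000
D_2 = 8723.75296
D_3 = 9910.18336
D_4 = 11257.96830
D_5 = 12789.05199
Terminal value at year 5: TV = D_5×(1+g_2)/(r−g_2) = 12878.57535/0.097 = 132768.81807
P_0 = D_1/(1+r)^1 + D_2/(1+r)^2 + D_3/(1+r)^3 + D_4/(1+r)^4 + D_5/(1+r)^5 + TV/(1+r)^5
    = 6955.94203 + 7157.56354 + 7365.02915 + 7578.50825 + 7798.17516 + 80956.31324 = 117811.53137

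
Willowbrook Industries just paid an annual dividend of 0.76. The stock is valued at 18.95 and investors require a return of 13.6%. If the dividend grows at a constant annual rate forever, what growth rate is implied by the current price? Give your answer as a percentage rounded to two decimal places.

P = D₀(1+g)/(r−g) ⇒ P(r−g) = D₀(1+g) ⇒ g(P+D₀) = P·r − D₀
g = (P·r − D₀)/(P + D₀) = (18.95×0.136 − 0.76) / (18.95 + 0.76) = 0.092197

9.22%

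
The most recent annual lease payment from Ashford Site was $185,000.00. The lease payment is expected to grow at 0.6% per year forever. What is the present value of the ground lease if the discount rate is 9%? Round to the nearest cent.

$2215595.24

D₁ = D₀ × (1 + g) = $185,000.00 × 1.006 = $186,110.0000
Growing perpetuity: P = D₁ / (r − g) = $186,110.0000 / (0.09 − 0.006) = $2,215,595.24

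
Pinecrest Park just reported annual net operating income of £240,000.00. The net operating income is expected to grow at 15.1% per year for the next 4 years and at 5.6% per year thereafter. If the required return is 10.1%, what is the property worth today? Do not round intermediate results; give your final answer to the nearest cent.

D_1 = 276240.00000
D_2 = 317952.24000
D_3 = 365963.02824
D_4 = 421223.44550
Terminal value at year 4: TV = D_4×(1+g_2)/(r−g_2) = 444811.95845/0.045 = 9884710.18783
P_0 = D_1/(1+r)^1 + D_2/(1+r)^2 + D_3/(1+r)^3 + D_4/(1+r)^4 + TV/(1+r)^4
    = 250899.18256 + 262293.33254 + 274204.92802 + 286657.46790 + 6726895.24669 = 7800950.15771

£7800950.16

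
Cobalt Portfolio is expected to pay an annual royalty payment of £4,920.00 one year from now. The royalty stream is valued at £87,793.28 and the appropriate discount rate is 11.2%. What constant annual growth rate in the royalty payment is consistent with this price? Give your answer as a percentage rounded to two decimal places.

P = D₁/(r−g) ⇒ g = r − D₁/P = 0.112 − £4,920.00/£87,793.28 = 0.055959

5.60%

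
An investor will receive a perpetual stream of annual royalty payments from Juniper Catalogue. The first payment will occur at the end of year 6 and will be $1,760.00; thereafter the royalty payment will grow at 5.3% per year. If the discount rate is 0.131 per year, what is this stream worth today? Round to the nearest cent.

Value at end of year 5: C₁ / (r − g) = $1,760.00 / (0.131 − 0.053) = $22,564.1026
Discount to today: PV = $22,564.1026 / (1 + 0.131)^5 = $22,564.1026 / 1.850602 = $12,192.84

$12192.84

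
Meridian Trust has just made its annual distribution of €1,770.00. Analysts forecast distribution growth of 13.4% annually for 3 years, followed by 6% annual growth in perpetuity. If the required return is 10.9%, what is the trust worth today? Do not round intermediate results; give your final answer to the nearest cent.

€46491.11

D_1 = 2007.18000
D_2 = 2276.14212
D_3 = 2581.14516
Terminal value at year 3: TV = D_3×(1+g_2)/(r−g_2) = 2736.01387/0.049 = 55837.01784
P_0 = D_1/(1+r)^1 + D_2/(1+r)^2 + D_3/(1+r)^3 + TV/(1+r)^3
    = 1809.90081 + 1850.70110 + 1892.42114 + 40938.09004 = 46491.11309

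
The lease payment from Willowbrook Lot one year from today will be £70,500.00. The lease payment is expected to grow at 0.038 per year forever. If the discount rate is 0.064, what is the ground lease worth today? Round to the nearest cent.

£2711538.46

Growing perpetuity: P = D₁ / (r − g) = £70,500.0000 / (0.064 − 0.038) = £2,711,538.46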